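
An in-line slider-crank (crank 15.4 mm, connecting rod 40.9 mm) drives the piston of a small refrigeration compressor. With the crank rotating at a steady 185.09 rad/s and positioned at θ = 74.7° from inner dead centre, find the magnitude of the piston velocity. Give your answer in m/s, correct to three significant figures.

3.04

ω = 185.1 rad/s
For an in-line slider-crank, x = r cosθ + √(L² − r² sin²θ), so v = −rω sinθ·[1 + r cosθ/√(L² − r² sin²θ)].
With r = 0.0154 m, L = 0.0409 m, θ = 74.7°: √(L² − r² sin²θ) = 0.038107 m.
v = −0.0154·185.1·0.96456·[1 + 0.0154·0.26387/0.038107] = -3.0425 m/s.
|v| = 3.0425 m/s.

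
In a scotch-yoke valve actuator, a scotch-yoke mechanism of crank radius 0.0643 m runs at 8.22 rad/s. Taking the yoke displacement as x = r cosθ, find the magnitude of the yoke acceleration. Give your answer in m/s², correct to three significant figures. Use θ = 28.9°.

ω = 8.22 rad/s
x = r cosθ ⇒ ẍ = −rω² cosθ (ω constant).
|a| = rω²|cosθ| = 0.0643·(8.22)²·|cos 28.9°| = 3.8036 m/s².

3.80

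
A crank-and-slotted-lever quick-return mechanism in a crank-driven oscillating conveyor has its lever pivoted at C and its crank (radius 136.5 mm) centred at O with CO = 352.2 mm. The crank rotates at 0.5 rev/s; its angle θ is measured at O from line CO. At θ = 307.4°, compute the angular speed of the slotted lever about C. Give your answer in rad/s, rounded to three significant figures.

0.747

ω = 3.142 rad/s (from 0.5 rev/s).
Crank pin A relative to C: A = (d + r cosθ, r sinθ); lever angle φ = atan2(r sinθ, d + r cosθ).
Differentiating tanφ: φ̇ = rω(d cosθ + r)/(d² + r² + 2dr cosθ).
d² + r² + 2dr cosθ = |CA|² = 0.201077 m²;  d cosθ + r = +0.35042 m.
|ω_lever| = |0.1365·3.142·+0.35042| / 0.201077 = 0.74732 rad/s.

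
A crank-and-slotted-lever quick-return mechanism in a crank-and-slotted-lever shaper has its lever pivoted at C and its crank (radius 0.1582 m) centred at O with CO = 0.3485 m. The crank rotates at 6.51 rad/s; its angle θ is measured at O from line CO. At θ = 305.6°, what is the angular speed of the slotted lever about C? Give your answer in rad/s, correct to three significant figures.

1.77

ω = 6.51 rad/s
Crank pin A relative to C: A = (d + r cosθ, r sinθ); lever angle φ = atan2(r sinθ, d + r cosθ).
Differentiating tanφ: φ̇ = rω(d cosθ + r)/(d² + r² + 2dr cosθ).
d² + r² + 2dr cosθ = |CA|² = 0.210668 m²;  d cosθ + r = +0.36107 m.
|ω_lever| = |0.1582·6.51·+0.36107| / 0.210668 = 1.7651 rad/s.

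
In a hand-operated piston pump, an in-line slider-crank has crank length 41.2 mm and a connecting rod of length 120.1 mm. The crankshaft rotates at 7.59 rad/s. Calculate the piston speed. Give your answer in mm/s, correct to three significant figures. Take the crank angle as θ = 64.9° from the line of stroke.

327

ω = 7.59 rad/s
For an in-line slider-crank, x = r cosθ + √(L² − r² sin²θ), so v = −rω sinθ·[1 + r cosθ/√(L² − r² sin²θ)].
With r = 0.0412 m, L = 0.1201 m, θ = 64.9°: √(L² − r² sin²θ) = 0.11416 m.
v = −0.0412·7.59·0.90557·[1 + 0.0412·0.42420/0.11416] = -0.32653 m/s.
|v| = 0.32653 m/s = 326.53 mm/s.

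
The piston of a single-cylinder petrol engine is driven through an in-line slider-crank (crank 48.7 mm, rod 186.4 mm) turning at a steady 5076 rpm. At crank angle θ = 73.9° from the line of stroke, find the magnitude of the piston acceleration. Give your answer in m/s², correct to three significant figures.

692

ω = 2π·5076/60 = 531.6 rad/s
x(θ) = r cosθ + √(L² − r² sin²θ); with ω constant, a = ω²·d²x/dθ².
d²x/dθ² = −r cosθ − r²(cos2θ)/√u − r⁴ sin²2θ/(4u^{3/2}),  u = L² − r² sin²θ = 0.0325557 m².
Substituting r = 0.0487 m, L = 0.1864 m, θ = 73.9°: d²x/dθ² = -0.0024504 m.
a = ω²·d²x/dθ² = (531.6)²·(-0.0024504) = -692.37 m/s²;  |a| = 692.37 m/s².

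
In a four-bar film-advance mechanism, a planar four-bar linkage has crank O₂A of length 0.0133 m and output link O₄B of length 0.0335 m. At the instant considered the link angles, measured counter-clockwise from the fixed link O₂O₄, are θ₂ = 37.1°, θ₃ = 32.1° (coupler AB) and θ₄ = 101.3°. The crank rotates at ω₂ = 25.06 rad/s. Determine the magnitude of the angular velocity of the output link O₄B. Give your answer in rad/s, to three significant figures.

ω₂ = 25.06 rad/s
Differentiating the loop-closure r₂e^{iθ₂}+r₃e^{iθ₃}=r₁+r₄e^{iθ₄} gives r₂ω₂e^{iθ₂}+r₃ω₃e^{iθ₃}=r₄ω₄e^{iθ₄}.
Eliminating the other unknown: ω₄ = r₂ω₂ sin(θ₂−θ₃) / [r₄ sin(θ₄−θ₃)].
Numerator sine = +0.08716; denominator sine = +0.93483.
Result = 0.0133·25.06·(+0.08716) / (0.0335·(+0.93483)) = +0.92758 rad/s; magnitude 0.92758 rad/s.

0.928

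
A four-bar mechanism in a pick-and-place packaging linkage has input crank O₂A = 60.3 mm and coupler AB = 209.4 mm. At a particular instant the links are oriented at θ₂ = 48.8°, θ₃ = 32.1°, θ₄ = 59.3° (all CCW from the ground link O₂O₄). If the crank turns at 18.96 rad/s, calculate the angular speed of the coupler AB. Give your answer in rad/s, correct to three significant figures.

2.18

ω₂ = 18.96 rad/s
Differentiating the loop-closure r₂e^{iθ₂}+r₃e^{iθ₃}=r₁+r₄e^{iθ₄} gives r₂ω₂e^{iθ₂}+r₃ω₃e^{iθ₃}=r₄ω₄e^{iθ₄}.
Eliminating the other unknown: ω₃ = r₂ω₂ sin(θ₄−θ₂) / [r₃ sin(θ₃−θ₄)].
Numerator sine = +0.18224; denominator sine = -0.45710.
Result = 0.0603·18.96·(+0.18224) / (0.2094·(-0.45710)) = -2.1767 rad/s; magnitude 2.1767 rad/s.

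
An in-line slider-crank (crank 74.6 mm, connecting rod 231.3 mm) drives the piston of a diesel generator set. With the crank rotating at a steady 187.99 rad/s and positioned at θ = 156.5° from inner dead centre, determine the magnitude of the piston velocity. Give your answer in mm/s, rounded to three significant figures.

3920

ω = 188 rad/s
For an in-line slider-crank, x = r cosθ + √(L² − r² sin²θ), so v = −rω sinθ·[1 + r cosθ/√(L² − r² sin²θ)].
With r = 0.0746 m, L = 0.2313 m, θ = 156.5°: √(L² − r² sin²θ) = 0.22938 m.
v = −0.0746·188·0.39875·[1 + 0.0746·-0.91706/0.22938] = -3.9242 m/s.
|v| = 3.9242 m/s = 3924.2 mm/s.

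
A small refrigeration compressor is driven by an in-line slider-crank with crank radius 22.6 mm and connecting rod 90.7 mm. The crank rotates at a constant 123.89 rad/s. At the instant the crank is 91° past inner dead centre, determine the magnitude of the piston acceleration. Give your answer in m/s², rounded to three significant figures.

ω = 123.9 rad/s
x(θ) = r cosθ + √(L² − r² sin²θ); with ω constant, a = ω²·d²x/dθ².
d²x/dθ² = −r cosθ − r²(cos2θ)/√u − r⁴ sin²2θ/(4u^{3/2}),  u = L² − r² sin²θ = 0.00771589 m².
Substituting r = 0.0226 m, L = 0.0907 m, θ = 91°: d²x/dθ² = +0.0062054 m.
a = ω²·d²x/dθ² = (123.9)²·(+0.0062054) = +95.245 m/s²;  |a| = 95.245 m/s².

95.2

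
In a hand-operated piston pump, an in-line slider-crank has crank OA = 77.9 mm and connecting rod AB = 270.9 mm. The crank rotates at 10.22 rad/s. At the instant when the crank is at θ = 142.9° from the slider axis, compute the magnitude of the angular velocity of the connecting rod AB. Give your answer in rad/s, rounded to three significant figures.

2.38

ω = 10.22 rad/s
The rod makes angle φ with the slider axis where L sinφ = r sinθ; differentiating, L cosφ·φ̇ = r ω cosθ.
L cosφ = √(L² − r² sin²θ) = 0.26679 m.
|ω_rod| = r ω |cosθ| / √(L² − r² sin²θ) = 0.0779·10.22·0.79758/0.26679 = 2.3801 rad/s.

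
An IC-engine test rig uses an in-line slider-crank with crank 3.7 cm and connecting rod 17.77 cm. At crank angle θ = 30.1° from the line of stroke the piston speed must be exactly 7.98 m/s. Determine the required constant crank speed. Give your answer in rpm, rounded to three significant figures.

For an in-line slider-crank, |v_piston| = rω|sinθ|·[1 + r cosθ/√(L² − r² sin²θ)].
With r = 0.037 m, L = 0.1777 m, θ = 30.1°: the bracketed kinematic factor |dx/dθ| = 0.021917 m.
ω = v/|dx/dθ| = 7.98/0.021917 = 364.1 rad/s.
N = 60ω/(2π) = 3476.9 rpm.

3480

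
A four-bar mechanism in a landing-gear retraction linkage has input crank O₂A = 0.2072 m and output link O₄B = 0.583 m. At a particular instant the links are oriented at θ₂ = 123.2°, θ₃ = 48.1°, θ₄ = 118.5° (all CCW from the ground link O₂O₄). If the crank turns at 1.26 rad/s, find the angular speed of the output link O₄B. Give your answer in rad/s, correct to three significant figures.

ω₂ = 1.26 rad/s
Differentiating the loop-closure r₂e^{iθ₂}+r₃e^{iθ₃}=r₁+r₄e^{iθ₄} gives r₂ω₂e^{iθ₂}+r₃ω₃e^{iθ₃}=r₄ω₄e^{iθ₄}.
Eliminating the other unknown: ω₄ = r₂ω₂ sin(θ₂−θ₃) / [r₄ sin(θ₄−θ₃)].
Numerator sine = +0.96638; denominator sine = +0.94206.
Result = 0.2072·1.26·(+0.96638) / (0.583·(+0.94206)) = +0.45937 rad/s; magnitude 0.45937 rad/s.

0.459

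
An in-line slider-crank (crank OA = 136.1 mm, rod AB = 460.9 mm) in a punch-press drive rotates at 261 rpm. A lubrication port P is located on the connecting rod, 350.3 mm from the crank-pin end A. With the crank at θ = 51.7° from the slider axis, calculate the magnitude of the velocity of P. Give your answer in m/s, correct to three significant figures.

ω = 27.33 rad/s.  Crank-pin speed |V_A| = rω = 3.7199 m/s, perpendicular to OA.
Rod angle: sinφ = −(r/L) sinθ ⇒ φ = -13.399°; ω_rod = −rω cosθ/√(L²−r²sin²θ) = -5.1421 rad/s.
V_P = V_A + ω_rod × AP, with AP = 0.3503 m along the rod.
Components: V_Px = −rω sinθ − a·ω_rod·sinφ = -3.3367 m/s;  V_Py = rω cosθ + a·ω_rod·cosφ = +0.55324 m/s.
|V_P| = √(V_Px² + V_Py²) = 3.3822 m/s.

3.38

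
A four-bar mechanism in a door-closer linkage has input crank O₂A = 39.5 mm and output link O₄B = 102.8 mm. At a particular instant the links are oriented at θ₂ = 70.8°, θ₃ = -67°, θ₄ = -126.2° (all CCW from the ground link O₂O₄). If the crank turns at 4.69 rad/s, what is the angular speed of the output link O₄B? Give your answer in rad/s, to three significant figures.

1.41

ω₂ = 4.69 rad/s
Differentiating the loop-closure r₂e^{iθ₂}+r₃e^{iθ₃}=r₁+r₄e^{iθ₄} gives r₂ω₂e^{iθ₂}+r₃ω₃e^{iθ₃}=r₄ω₄e^{iθ₄}.
Eliminating the other unknown: ω₄ = r₂ω₂ sin(θ₂−θ₃) / [r₄ sin(θ₄−θ₃)].
Numerator sine = +0.67172; denominator sine = -0.85896.
Result = 0.0395·4.69·(+0.67172) / (0.1028·(-0.85896)) = -1.4093 rad/s; magnitude 1.4093 rad/s.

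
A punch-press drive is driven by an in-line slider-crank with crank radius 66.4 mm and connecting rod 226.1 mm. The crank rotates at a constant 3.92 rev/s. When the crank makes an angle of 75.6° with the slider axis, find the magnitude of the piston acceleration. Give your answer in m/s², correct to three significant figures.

ω = 2π·3.92 = 24.63 rad/s
x(θ) = r cosθ + √(L² − r² sin²θ); with ω constant, a = ω²·d²x/dθ².
d²x/dθ² = −r cosθ − r²(cos2θ)/√u − r⁴ sin²2θ/(4u^{3/2}),  u = L² − r² sin²θ = 0.0469849 m².
Substituting r = 0.0664 m, L = 0.2261 m, θ = 75.6°: d²x/dθ² = +0.0012006 m.
a = ω²·d²x/dθ² = (24.63)²·(+0.0012006) = +0.72831 m/s²;  |a| = 0.72831 m/s².

0.728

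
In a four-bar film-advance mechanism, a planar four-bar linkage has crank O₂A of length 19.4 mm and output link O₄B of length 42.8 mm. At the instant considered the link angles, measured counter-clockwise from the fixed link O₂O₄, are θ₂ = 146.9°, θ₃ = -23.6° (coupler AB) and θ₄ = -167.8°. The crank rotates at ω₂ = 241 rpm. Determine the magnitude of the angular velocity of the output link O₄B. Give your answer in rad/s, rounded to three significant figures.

3.23

ω₂ = 25.24 rad/s (from 241 rpm).
Differentiating the loop-closure r₂e^{iθ₂}+r₃e^{iθ₃}=r₁+r₄e^{iθ₄} gives r₂ω₂e^{iθ₂}+r₃ω₃e^{iθ₃}=r₄ω₄e^{iθ₄}.
Eliminating the other unknown: ω₄ = r₂ω₂ sin(θ₂−θ₃) / [r₄ sin(θ₄−θ₃)].
Numerator sine = +0.16505; denominator sine = -0.58496.
Result = 0.0194·25.24·(+0.16505) / (0.0428·(-0.58496)) = -3.2277 rad/s; magnitude 3.2277 rad/s.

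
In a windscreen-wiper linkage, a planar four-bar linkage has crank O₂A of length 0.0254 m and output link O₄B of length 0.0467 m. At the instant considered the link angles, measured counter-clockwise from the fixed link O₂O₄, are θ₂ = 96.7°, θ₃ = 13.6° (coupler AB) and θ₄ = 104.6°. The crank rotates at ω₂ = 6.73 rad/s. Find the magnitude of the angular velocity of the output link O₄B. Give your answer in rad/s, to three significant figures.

ω₂ = 6.73 rad/s
Differentiating the loop-closure r₂e^{iθ₂}+r₃e^{iθ₃}=r₁+r₄e^{iθ₄} gives r₂ω₂e^{iθ₂}+r₃ω₃e^{iθ₃}=r₄ω₄e^{iθ₄}.
Eliminating the other unknown: ω₄ = r₂ω₂ sin(θ₂−θ₃) / [r₄ sin(θ₄−θ₃)].
Numerator sine = +0.99276; denominator sine = +0.99985.
Result = 0.0254·6.73·(+0.99276) / (0.0467·(+0.99985)) = +3.6345 rad/s; magnitude 3.6345 rad/s.

3.63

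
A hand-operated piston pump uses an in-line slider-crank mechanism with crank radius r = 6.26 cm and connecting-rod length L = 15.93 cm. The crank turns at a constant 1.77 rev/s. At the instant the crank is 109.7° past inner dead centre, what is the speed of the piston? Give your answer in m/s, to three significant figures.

0.562

ω = 2π·1.77 = 11.12 rad/s
For an in-line slider-crank, x = r cosθ + √(L² − r² sin²θ), so v = −rω sinθ·[1 + r cosθ/√(L² − r² sin²θ)].
With r = 0.0626 m, L = 0.1593 m, θ = 109.7°: √(L² − r² sin²θ) = 0.148 m.
v = −0.0626·11.12·0.94147·[1 + 0.0626·-0.33710/0.148] = -0.56199 m/s.
|v| = 0.56199 m/s.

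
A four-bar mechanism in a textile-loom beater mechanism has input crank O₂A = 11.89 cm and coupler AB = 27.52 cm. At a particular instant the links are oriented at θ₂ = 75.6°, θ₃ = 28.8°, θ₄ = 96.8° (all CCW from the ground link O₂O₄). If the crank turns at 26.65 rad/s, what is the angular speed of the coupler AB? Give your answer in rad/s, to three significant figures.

ω₂ = 26.65 rad/s
Differentiating the loop-closure r₂e^{iθ₂}+r₃e^{iθ₃}=r₁+r₄e^{iθ₄} gives r₂ω₂e^{iθ₂}+r₃ω₃e^{iθ₃}=r₄ω₄e^{iθ₄}.
Eliminating the other unknown: ω₃ = r₂ω₂ sin(θ₄−θ₂) / [r₃ sin(θ₃−θ₄)].
Numerator sine = +0.36162; denominator sine = -0.92718.
Result = 0.1189·26.65·(+0.36162) / (0.2752·(-0.92718)) = -4.4908 rad/s; magnitude 4.4908 rad/s.

4.49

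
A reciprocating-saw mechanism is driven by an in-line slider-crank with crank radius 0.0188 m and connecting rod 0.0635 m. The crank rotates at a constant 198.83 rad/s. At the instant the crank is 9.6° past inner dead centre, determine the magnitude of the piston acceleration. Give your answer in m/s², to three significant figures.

ω = 198.8 rad/s
x(θ) = r cosθ + √(L² − r² sin²θ); with ω constant, a = ω²·d²x/dθ².
d²x/dθ² = −r cosθ − r²(cos2θ)/√u − r⁴ sin²2θ/(4u^{3/2}),  u = L² − r² sin²θ = 0.00402242 m².
Substituting r = 0.0188 m, L = 0.0635 m, θ = 9.6°: d²x/dθ² = -0.023813 m.
a = ω²·d²x/dθ² = (198.8)²·(-0.023813) = -941.4 m/s²;  |a| = 941.4 m/s².

941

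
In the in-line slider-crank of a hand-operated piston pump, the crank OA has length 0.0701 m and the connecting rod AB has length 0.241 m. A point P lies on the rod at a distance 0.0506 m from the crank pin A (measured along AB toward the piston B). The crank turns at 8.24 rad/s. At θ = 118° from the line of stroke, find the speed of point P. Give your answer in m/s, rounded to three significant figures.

0.539

ω = 8.24 rad/s.  Crank-pin speed |V_A| = rω = 0.57762 m/s, perpendicular to OA.
Rod angle: sinφ = −(r/L) sinθ ⇒ φ = -14.882°; ω_rod = −rω cosθ/√(L²−r²sin²θ) = +1.1643 rad/s.
V_P = V_A + ω_rod × AP, with AP = 0.0506 m along the rod.
Components: V_Px = −rω sinθ − a·ω_rod·sinφ = -0.49488 m/s;  V_Py = rω cosθ + a·ω_rod·cosφ = -0.21424 m/s.
|V_P| = √(V_Px² + V_Py²) = 0.53927 m/s.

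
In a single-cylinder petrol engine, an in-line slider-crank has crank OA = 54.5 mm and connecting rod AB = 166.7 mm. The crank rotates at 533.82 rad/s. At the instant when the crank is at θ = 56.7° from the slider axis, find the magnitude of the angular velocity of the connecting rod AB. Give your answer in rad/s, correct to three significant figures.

99.6

ω = 533.8 rad/s
The rod makes angle φ with the slider axis where L sinφ = r sinθ; differentiating, L cosφ·φ̇ = r ω cosθ.
L cosφ = √(L² − r² sin²θ) = 0.16036 m.
|ω_rod| = r ω |cosθ| / √(L² − r² sin²θ) = 0.0545·533.8·0.54902/0.16036 = 99.609 rad/s.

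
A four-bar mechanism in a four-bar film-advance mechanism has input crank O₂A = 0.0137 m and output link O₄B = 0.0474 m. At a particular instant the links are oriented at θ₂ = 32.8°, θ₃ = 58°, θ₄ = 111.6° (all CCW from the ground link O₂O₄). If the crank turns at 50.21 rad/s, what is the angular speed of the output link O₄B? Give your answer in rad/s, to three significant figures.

7.68

ω₂ = 50.21 rad/s
Differentiating the loop-closure r₂e^{iθ₂}+r₃e^{iθ₃}=r₁+r₄e^{iθ₄} gives r₂ω₂e^{iθ₂}+r₃ω₃e^{iθ₃}=r₄ω₄e^{iθ₄}.
Eliminating the other unknown: ω₄ = r₂ω₂ sin(θ₂−θ₃) / [r₄ sin(θ₄−θ₃)].
Numerator sine = -0.42578; denominator sine = +0.80489.
Result = 0.0137·50.21·(-0.42578) / (0.0474·(+0.80489)) = -7.6768 rad/s; magnitude 7.6768 rad/s.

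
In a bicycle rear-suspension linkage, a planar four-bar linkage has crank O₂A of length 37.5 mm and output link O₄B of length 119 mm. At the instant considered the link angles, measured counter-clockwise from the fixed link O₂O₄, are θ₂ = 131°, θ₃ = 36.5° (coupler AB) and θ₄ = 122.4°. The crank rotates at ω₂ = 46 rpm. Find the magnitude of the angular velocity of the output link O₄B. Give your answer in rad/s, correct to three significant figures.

1.52

ω₂ = 4.817 rad/s (from 46 rpm).
Differentiating the loop-closure r₂e^{iθ₂}+r₃e^{iθ₃}=r₁+r₄e^{iθ₄} gives r₂ω₂e^{iθ₂}+r₃ω₃e^{iθ₃}=r₄ω₄e^{iθ₄}.
Eliminating the other unknown: ω₄ = r₂ω₂ sin(θ₂−θ₃) / [r₄ sin(θ₄−θ₃)].
Numerator sine = +0.99692; denominator sine = +0.99744.
Result = 0.0375·4.817·(+0.99692) / (0.119·(+0.99744)) = +1.5172 rad/s; magnitude 1.5172 rad/s.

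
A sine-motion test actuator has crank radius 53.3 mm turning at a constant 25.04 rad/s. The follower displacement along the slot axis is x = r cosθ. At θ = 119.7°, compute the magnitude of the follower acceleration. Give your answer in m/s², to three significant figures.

16.6

ω = 25.04 rad/s
x = r cosθ ⇒ ẍ = −rω² cosθ (ω constant).
|a| = rω²|cosθ| = 0.0533·(25.04)²·|cos 119.7°| = 16.558 m/s².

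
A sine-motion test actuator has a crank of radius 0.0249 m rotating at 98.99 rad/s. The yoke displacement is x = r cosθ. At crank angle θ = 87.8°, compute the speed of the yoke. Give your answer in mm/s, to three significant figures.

ω = 98.99 rad/s
x = r cosθ ⇒ ẋ = −rω sinθ.
|v| = rω|sinθ| = 0.0249·98.99·|sin 87.8°| = 2.463 m/s = 2463 mm/s.

2460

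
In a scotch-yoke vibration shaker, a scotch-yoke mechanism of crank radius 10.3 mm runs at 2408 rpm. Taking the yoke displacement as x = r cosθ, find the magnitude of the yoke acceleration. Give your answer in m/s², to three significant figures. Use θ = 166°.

ω = 252.2 rad/s (from 2408 rpm).
x = r cosθ ⇒ ẍ = −rω² cosθ (ω constant).
|a| = rω²|cosθ| = 0.0103·(252.2)²·|cos 166°| = 635.49 m/s².

635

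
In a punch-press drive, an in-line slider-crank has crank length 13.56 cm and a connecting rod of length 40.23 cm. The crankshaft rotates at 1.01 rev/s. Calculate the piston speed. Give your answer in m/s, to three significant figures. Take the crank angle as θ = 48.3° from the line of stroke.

ω = 2π·1.01 = 6.346 rad/s
For an in-line slider-crank, x = r cosθ + √(L² − r² sin²θ), so v = −rω sinθ·[1 + r cosθ/√(L² − r² sin²θ)].
With r = 0.1356 m, L = 0.4023 m, θ = 48.3°: √(L² − r² sin²θ) = 0.38935 m.
v = −0.1356·6.346·0.74664·[1 + 0.1356·0.66523/0.38935] = -0.79135 m/s.
|v| = 0.79135 m/s.

0.791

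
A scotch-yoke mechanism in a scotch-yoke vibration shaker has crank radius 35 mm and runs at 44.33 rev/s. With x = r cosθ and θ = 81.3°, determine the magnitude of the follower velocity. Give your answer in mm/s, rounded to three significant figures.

ω = 278.5 rad/s (from 44.33 rev/s).
x = r cosθ ⇒ ẋ = −rω sinθ.
|v| = rω|sinθ| = 0.035·278.5·|sin 81.3°| = 9.6365 m/s = 9636.5 mm/s.

9640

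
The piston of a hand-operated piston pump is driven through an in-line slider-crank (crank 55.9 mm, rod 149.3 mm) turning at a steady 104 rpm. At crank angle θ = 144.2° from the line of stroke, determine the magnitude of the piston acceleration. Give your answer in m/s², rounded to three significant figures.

ω = 2π·104/60 = 10.89 rad/s
x(θ) = r cosθ + √(L² − r² sin²θ); with ω constant, a = ω²·d²x/dθ².
d²x/dθ² = −r cosθ − r²(cos2θ)/√u − r⁴ sin²2θ/(4u^{3/2}),  u = L² − r² sin²θ = 0.0212213 m².
Substituting r = 0.0559 m, L = 0.1493 m, θ = 144.2°: d²x/dθ² = +0.037857 m.
a = ω²·d²x/dθ² = (10.89)²·(+0.037857) = +4.4902 m/s²;  |a| = 4.4902 m/s².

4.49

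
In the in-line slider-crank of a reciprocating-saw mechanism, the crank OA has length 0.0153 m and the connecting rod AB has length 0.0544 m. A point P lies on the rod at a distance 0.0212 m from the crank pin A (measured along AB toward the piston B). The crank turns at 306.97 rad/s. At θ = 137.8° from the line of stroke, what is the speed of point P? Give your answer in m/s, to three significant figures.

3.59

ω = 307 rad/s.  Crank-pin speed |V_A| = rω = 4.6966 m/s, perpendicular to OA.
Rod angle: sinφ = −(r/L) sinθ ⇒ φ = -10.890°; ω_rod = −rω cosθ/√(L²−r²sin²θ) = +65.13 rad/s.
V_P = V_A + ω_rod × AP, with AP = 0.0212 m along the rod.
Components: V_Px = −rω sinθ − a·ω_rod·sinφ = -2.894 m/s;  V_Py = rω cosθ + a·ω_rod·cosφ = -2.1234 m/s.
|V_P| = √(V_Px² + V_Py²) = 3.5894 m/s.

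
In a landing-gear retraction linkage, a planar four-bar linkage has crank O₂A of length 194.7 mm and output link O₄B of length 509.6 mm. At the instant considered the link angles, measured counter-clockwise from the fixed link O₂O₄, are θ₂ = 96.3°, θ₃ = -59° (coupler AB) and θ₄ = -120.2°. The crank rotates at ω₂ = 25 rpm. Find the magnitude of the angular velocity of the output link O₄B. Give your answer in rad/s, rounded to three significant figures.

0.477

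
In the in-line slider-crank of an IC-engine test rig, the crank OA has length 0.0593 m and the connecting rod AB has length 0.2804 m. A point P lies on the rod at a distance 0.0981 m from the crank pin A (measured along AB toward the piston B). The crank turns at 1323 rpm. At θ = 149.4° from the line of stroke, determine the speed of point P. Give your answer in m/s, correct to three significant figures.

6.04

ω = 138.5 rad/s.  Crank-pin speed |V_A| = rω = 8.2157 m/s, perpendicular to OA.
Rod angle: sinφ = −(r/L) sinθ ⇒ φ = -6.180°; ω_rod = −rω cosθ/√(L²−r²sin²θ) = +25.367 rad/s.
V_P = V_A + ω_rod × AP, with AP = 0.0981 m along the rod.
Components: V_Px = −rω sinθ − a·ω_rod·sinφ = -3.9142 m/s;  V_Py = rω cosθ + a·ω_rod·cosφ = -4.5975 m/s.
|V_P| = √(V_Px² + V_Py²) = 6.0381 m/s.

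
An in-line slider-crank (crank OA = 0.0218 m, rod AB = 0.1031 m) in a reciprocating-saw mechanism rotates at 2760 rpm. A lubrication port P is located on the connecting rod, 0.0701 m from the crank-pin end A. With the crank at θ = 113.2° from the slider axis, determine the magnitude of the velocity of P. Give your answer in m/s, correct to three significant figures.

ω = 289 rad/s.  Crank-pin speed |V_A| = rω = 6.3008 m/s, perpendicular to OA.
Rod angle: sinφ = −(r/L) sinθ ⇒ φ = -11.207°; ω_rod = −rω cosθ/√(L²−r²sin²θ) = +24.543 rad/s.
V_P = V_A + ω_rod × AP, with AP = 0.0701 m along the rod.
Components: V_Px = −rω sinθ − a·ω_rod·sinφ = -5.4569 m/s;  V_Py = rω cosθ + a·ω_rod·cosφ = -0.79448 m/s.
|V_P| = √(V_Px² + V_Py²) = 5.5144 m/s.

5.51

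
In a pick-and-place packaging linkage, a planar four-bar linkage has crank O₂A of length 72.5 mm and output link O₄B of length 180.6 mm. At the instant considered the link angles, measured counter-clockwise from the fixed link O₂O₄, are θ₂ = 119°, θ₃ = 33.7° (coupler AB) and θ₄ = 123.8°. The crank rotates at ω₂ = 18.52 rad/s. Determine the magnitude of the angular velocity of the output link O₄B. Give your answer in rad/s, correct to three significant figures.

ω₂ = 18.52 rad/s
Differentiating the loop-closure r₂e^{iθ₂}+r₃e^{iθ₃}=r₁+r₄e^{iθ₄} gives r₂ω₂e^{iθ₂}+r₃ω₃e^{iθ₃}=r₄ω₄e^{iθ₄}.
Eliminating the other unknown: ω₄ = r₂ω₂ sin(θ₂−θ₃) / [r₄ sin(θ₄−θ₃)].
Numerator sine = +0.99664; denominator sine = +1.00000.
Result = 0.0725·18.52·(+0.99664) / (0.1806·(+1.00000)) = +7.4097 rad/s; magnitude 7.4097 rad/s.

7.41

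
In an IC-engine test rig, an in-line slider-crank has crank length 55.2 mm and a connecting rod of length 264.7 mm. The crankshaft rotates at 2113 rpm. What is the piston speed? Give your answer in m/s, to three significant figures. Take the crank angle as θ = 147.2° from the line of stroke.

ω = 2π·2113/60 = 221.3 rad/s
For an in-line slider-crank, x = r cosθ + √(L² − r² sin²θ), so v = −rω sinθ·[1 + r cosθ/√(L² − r² sin²θ)].
With r = 0.0552 m, L = 0.2647 m, θ = 147.2°: √(L² − r² sin²θ) = 0.26301 m.
v = −0.0552·221.3·0.54171·[1 + 0.0552·-0.84057/0.26301] = -5.4493 m/s.
|v| = 5.4493 m/s.

5.45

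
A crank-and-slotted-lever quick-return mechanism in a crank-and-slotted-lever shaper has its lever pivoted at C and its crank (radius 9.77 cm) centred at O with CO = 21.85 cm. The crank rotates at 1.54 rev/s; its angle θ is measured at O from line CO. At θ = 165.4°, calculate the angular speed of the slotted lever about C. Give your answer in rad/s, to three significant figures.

6.73

ω = 9.676 rad/s (from 1.54 rev/s).
Crank pin A relative to C: A = (d + r cosθ, r sinθ); lever angle φ = atan2(r sinθ, d + r cosθ).
Differentiating tanφ: φ̇ = rω(d cosθ + r)/(d² + r² + 2dr cosθ).
d² + r² + 2dr cosθ = |CA|² = 0.0159713 m²;  d cosθ + r = -0.11374 m.
|ω_lever| = |0.0977·9.676·-0.11374| / 0.0159713 = 6.7326 rad/s.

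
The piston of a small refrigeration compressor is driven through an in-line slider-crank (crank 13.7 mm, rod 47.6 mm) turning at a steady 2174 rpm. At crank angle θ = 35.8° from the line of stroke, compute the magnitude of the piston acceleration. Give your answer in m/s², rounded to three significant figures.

ω = 2π·2174/60 = 227.7 rad/s
x(θ) = r cosθ + √(L² − r² sin²θ); with ω constant, a = ω²·d²x/dθ².
d²x/dθ² = −r cosθ − r²(cos2θ)/√u − r⁴ sin²2θ/(4u^{3/2}),  u = L² − r² sin²θ = 0.00220154 m².
Substituting r = 0.0137 m, L = 0.0476 m, θ = 35.8°: d²x/dθ² = -0.012451 m.
a = ω²·d²x/dθ² = (227.7)²·(-0.012451) = -645.33 m/s²;  |a| = 645.33 m/s².

645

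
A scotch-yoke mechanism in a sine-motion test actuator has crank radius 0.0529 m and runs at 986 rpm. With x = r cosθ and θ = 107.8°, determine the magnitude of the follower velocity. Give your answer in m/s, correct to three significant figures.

ω = 103.3 rad/s (from 986 rpm).
x = r cosθ ⇒ ẋ = −rω sinθ.
|v| = rω|sinθ| = 0.0529·103.3·|sin 107.8°| = 5.2006 m/s.

5.20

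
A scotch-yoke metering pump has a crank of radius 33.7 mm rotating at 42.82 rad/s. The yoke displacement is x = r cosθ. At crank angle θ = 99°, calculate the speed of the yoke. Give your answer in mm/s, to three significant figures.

1430

ω = 42.82 rad/s
x = r cosθ ⇒ ẋ = −rω sinθ.
|v| = rω|sinθ| = 0.0337·42.82·|sin 99°| = 1.4253 m/s = 1425.3 mm/s.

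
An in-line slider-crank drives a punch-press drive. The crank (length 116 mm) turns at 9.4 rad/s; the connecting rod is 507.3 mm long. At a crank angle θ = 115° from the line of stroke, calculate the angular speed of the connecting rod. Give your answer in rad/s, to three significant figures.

0.929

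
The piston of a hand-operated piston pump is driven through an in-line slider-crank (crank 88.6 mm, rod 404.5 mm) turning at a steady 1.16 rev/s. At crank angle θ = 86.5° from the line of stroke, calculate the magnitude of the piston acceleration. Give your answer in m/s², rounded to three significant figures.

ω = 2π·1.16 = 7.288 rad/s
x(θ) = r cosθ + √(L² − r² sin²θ); with ω constant, a = ω²·d²x/dθ².
d²x/dθ² = −r cosθ − r²(cos2θ)/√u − r⁴ sin²2θ/(4u^{3/2}),  u = L² − r² sin²θ = 0.1558 m².
Substituting r = 0.0886 m, L = 0.4045 m, θ = 86.5°: d²x/dθ² = +0.014327 m.
a = ω²·d²x/dθ² = (7.288)²·(+0.014327) = +0.76107 m/s²;  |a| = 0.76107 m/s².

0.761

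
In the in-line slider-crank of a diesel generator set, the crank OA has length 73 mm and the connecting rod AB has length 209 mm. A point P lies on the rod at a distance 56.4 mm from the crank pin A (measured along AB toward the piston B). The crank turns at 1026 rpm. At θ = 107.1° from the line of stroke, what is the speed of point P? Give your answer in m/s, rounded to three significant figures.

ω = 107.4 rad/s.  Crank-pin speed |V_A| = rω = 7.8433 m/s, perpendicular to OA.
Rod angle: sinφ = −(r/L) sinθ ⇒ φ = -19.502°; ω_rod = −rω cosθ/√(L²−r²sin²θ) = +11.706 rad/s.
V_P = V_A + ω_rod × AP, with AP = 0.0564 m along the rod.
Components: V_Px = −rω sinθ − a·ω_rod·sinφ = -7.2762 m/s;  V_Py = rω cosθ + a·ω_rod·cosφ = -1.6839 m/s.
|V_P| = √(V_Px² + V_Py²) = 7.4685 m/s.

7.47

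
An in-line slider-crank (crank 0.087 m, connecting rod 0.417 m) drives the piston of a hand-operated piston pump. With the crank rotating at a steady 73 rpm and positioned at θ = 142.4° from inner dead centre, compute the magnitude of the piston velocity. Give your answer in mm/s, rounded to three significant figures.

338

ω = 2π·73/60 = 7.645 rad/s
For an in-line slider-crank, x = r cosθ + √(L² − r² sin²θ), so v = −rω sinθ·[1 + r cosθ/√(L² − r² sin²θ)].
With r = 0.087 m, L = 0.417 m, θ = 142.4°: √(L² − r² sin²θ) = 0.41361 m.
v = −0.087·7.645·0.61015·[1 + 0.087·-0.79229/0.41361] = -0.33817 m/s.
|v| = 0.33817 m/s = 338.17 mm/s.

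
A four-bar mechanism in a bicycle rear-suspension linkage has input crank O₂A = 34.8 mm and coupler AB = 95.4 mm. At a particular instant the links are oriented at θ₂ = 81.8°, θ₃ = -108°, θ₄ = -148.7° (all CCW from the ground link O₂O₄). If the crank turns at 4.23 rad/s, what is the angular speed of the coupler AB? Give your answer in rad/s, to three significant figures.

ω₂ = 4.23 rad/s
Differentiating the loop-closure r₂e^{iθ₂}+r₃e^{iθ₃}=r₁+r₄e^{iθ₄} gives r₂ω₂e^{iθ₂}+r₃ω₃e^{iθ₃}=r₄ω₄e^{iθ₄}.
Eliminating the other unknown: ω₃ = r₂ω₂ sin(θ₄−θ₂) / [r₃ sin(θ₃−θ₄)].
Numerator sine = +0.77162; denominator sine = +0.65210.
Result = 0.0348·4.23·(+0.77162) / (0.0954·(+0.65210)) = +1.8258 rad/s; magnitude 1.8258 rad/s.

1.83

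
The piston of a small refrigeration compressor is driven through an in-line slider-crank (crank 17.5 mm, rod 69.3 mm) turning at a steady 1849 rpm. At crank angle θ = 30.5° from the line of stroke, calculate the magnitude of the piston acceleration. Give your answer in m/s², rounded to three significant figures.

648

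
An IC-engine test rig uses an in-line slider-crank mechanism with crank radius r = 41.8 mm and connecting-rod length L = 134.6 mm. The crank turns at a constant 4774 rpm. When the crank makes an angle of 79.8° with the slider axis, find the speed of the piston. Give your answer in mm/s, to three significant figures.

ω = 2π·4774/60 = 499.9 rad/s
For an in-line slider-crank, x = r cosθ + √(L² − r² sin²θ), so v = −rω sinθ·[1 + r cosθ/√(L² − r² sin²θ)].
With r = 0.0418 m, L = 0.1346 m, θ = 79.8°: √(L² − r² sin²θ) = 0.12816 m.
v = −0.0418·499.9·0.98420·[1 + 0.0418·0.17708/0.12816] = -21.755 m/s.
|v| = 21.755 m/s = 21755 mm/s.

21800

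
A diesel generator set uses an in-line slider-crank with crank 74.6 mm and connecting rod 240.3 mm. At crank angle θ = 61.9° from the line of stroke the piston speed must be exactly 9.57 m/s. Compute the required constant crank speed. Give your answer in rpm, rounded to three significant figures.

1210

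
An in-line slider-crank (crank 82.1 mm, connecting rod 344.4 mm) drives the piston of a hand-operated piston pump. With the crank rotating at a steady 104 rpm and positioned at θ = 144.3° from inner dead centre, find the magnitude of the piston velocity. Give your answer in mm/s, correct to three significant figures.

420

ω = 2π·104/60 = 10.89 rad/s
For an in-line slider-crank, x = r cosθ + √(L² − r² sin²θ), so v = −rω sinθ·[1 + r cosθ/√(L² − r² sin²θ)].
With r = 0.0821 m, L = 0.3444 m, θ = 144.3°: √(L² − r² sin²θ) = 0.34105 m.
v = −0.0821·10.89·0.58354·[1 + 0.0821·-0.81208/0.34105] = -0.41977 m/s.
|v| = 0.41977 m/s = 419.77 mm/s.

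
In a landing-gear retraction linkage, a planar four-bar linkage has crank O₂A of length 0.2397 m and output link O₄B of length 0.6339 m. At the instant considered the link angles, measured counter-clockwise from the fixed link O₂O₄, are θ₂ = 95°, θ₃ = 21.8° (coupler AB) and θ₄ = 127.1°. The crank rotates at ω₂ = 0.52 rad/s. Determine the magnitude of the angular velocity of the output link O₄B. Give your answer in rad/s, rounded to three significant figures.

ω₂ = 0.52 rad/s
Differentiating the loop-closure r₂e^{iθ₂}+r₃e^{iθ₃}=r₁+r₄e^{iθ₄} gives r₂ω₂e^{iθ₂}+r₃ω₃e^{iθ₃}=r₄ω₄e^{iθ₄}.
Eliminating the other unknown: ω₄ = r₂ω₂ sin(θ₂−θ₃) / [r₄ sin(θ₄−θ₃)].
Numerator sine = +0.95732; denominator sine = +0.96456.
Result = 0.2397·0.52·(+0.95732) / (0.6339·(+0.96456)) = +0.19515 rad/s; magnitude 0.19515 rad/s.

0.195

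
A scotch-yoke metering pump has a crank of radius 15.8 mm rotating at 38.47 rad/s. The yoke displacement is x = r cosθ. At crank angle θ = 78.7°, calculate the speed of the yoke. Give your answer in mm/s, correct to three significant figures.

ω = 38.47 rad/s
x = r cosθ ⇒ ẋ = −rω sinθ.
|v| = rω|sinθ| = 0.0158·38.47·|sin 78.7°| = 0.59604 m/s = 596.04 mm/s.

596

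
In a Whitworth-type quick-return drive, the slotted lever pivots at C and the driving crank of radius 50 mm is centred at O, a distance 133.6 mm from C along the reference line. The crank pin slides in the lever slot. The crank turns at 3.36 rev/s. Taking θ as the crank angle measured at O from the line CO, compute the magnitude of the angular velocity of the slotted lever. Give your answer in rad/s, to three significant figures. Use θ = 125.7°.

ω = 21.11 rad/s (from 3.36 rev/s).
Crank pin A relative to C: A = (d + r cosθ, r sinθ); lever angle φ = atan2(r sinθ, d + r cosθ).
Differentiating tanφ: φ̇ = rω(d cosθ + r)/(d² + r² + 2dr cosθ).
d² + r² + 2dr cosθ = |CA|² = 0.0125528 m²;  d cosθ + r = -0.027961 m.
|ω_lever| = |0.05·21.11·-0.027961| / 0.0125528 = 2.3513 rad/s.

2.35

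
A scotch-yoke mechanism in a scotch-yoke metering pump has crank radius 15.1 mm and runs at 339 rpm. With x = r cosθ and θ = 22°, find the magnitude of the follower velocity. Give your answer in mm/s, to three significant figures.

201

ω = 35.5 rad/s (from 339 rpm).
x = r cosθ ⇒ ẋ = −rω sinθ.
|v| = rω|sinθ| = 0.0151·35.5·|sin 22°| = 0.20081 m/s = 200.81 mm/s.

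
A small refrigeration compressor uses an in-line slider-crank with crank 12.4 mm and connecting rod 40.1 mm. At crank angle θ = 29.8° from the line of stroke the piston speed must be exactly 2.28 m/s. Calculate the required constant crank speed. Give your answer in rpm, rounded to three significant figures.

2780

For an in-line slider-crank, |v_piston| = rω|sinθ|·[1 + r cosθ/√(L² − r² sin²θ)].
With r = 0.0124 m, L = 0.0401 m, θ = 29.8°: the bracketed kinematic factor |dx/dθ| = 0.007836 m.
ω = v/|dx/dθ| = 2.28/0.007836 = 290.97 rad/s.
N = 60ω/(2π) = 2778.5 rpm.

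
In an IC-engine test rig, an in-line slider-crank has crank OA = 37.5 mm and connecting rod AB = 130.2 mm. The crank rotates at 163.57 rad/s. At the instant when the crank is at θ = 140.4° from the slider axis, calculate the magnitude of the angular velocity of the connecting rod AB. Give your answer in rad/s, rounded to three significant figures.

ω = 163.6 rad/s
The rod makes angle φ with the slider axis where L sinφ = r sinθ; differentiating, L cosφ·φ̇ = r ω cosθ.
L cosφ = √(L² − r² sin²θ) = 0.12799 m.
|ω_rod| = r ω |cosθ| / √(L² − r² sin²θ) = 0.0375·163.6·0.77051/0.12799 = 36.927 rad/s.

36.9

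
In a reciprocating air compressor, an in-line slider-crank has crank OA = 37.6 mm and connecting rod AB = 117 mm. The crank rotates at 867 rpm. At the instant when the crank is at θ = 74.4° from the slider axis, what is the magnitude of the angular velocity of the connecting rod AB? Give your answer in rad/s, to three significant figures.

ω = 90.79 rad/s (converted from 867 rpm).
The rod makes angle φ with the slider axis where L sinφ = r sinθ; differentiating, L cosφ·φ̇ = r ω cosθ.
L cosφ = √(L² − r² sin²θ) = 0.11125 m.
|ω_rod| = r ω |cosθ| / √(L² − r² sin²θ) = 0.0376·90.79·0.26892/0.11125 = 8.2517 rad/s.

8.25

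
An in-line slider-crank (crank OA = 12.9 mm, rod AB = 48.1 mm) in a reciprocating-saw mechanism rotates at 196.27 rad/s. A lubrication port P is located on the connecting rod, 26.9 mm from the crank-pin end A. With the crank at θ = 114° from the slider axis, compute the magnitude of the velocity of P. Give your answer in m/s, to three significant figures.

2.21

ω = 196.3 rad/s.  Crank-pin speed |V_A| = rω = 2.5319 m/s, perpendicular to OA.
Rod angle: sinφ = −(r/L) sinθ ⇒ φ = -14.182°; ω_rod = −rω cosθ/√(L²−r²sin²θ) = +22.083 rad/s.
V_P = V_A + ω_rod × AP, with AP = 0.0269 m along the rod.
Components: V_Px = −rω sinθ − a·ω_rod·sinφ = -2.1675 m/s;  V_Py = rω cosθ + a·ω_rod·cosφ = -0.45389 m/s.
|V_P| = √(V_Px² + V_Py²) = 2.2145 m/s.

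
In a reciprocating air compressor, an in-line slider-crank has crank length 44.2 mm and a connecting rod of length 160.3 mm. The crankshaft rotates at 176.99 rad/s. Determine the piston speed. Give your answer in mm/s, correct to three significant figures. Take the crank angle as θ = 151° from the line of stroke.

2870

ω = 177 rad/s
For an in-line slider-crank, x = r cosθ + √(L² − r² sin²θ), so v = −rω sinθ·[1 + r cosθ/√(L² − r² sin²θ)].
With r = 0.0442 m, L = 0.1603 m, θ = 151°: √(L² − r² sin²θ) = 0.15886 m.
v = −0.0442·177·0.48481·[1 + 0.0442·-0.87462/0.15886] = -2.8697 m/s.
|v| = 2.8697 m/s = 2869.7 mm/s.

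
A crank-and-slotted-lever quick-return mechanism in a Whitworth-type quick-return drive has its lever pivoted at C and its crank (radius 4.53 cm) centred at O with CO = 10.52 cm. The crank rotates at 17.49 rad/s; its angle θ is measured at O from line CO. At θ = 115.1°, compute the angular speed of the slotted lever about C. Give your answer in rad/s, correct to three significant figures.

ω = 17.49 rad/s
Crank pin A relative to C: A = (d + r cosθ, r sinθ); lever angle φ = atan2(r sinθ, d + r cosθ).
Differentiating tanφ: φ̇ = rω(d cosθ + r)/(d² + r² + 2dr cosθ).
d² + r² + 2dr cosθ = |CA|² = 0.00907603 m²;  d cosθ + r = +0.00067422 m.
|ω_lever| = |0.0453·17.49·+0.00067422| / 0.00907603 = 0.058856 rad/s.

0.0589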